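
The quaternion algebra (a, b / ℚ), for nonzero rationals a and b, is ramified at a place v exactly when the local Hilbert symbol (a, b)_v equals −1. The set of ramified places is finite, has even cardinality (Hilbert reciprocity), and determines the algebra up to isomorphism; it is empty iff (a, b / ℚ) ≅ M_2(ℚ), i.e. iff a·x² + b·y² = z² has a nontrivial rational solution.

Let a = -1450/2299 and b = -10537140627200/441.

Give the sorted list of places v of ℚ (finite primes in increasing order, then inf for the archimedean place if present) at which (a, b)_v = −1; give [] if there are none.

(a, b) ≡ (-1102, -5423) mod (ℚ^×)²; places V = {2, 3, 5, 7, 11, 17, 19, 29, ∞}.
(a,b)_29: α=1, u≡1; β=3, v≡7 (mod 29); (1|29)=+1, (7|29)=+1; sign (−1)^0·+1^3·+1^1 = +1.
(a,b)_19: α=-1, u≡10; β=2, v≡11 (mod 19); (10|19)=-1, (11|19)=+1; sign (−1)^0·-1^2·+1^-1 = +1.
(a,b)_11: α=-2, u≡3; β=1, v≡7 (mod 11); (3|11)=+1, (7|11)=-1; sign (−1)^0·+1^1·-1^-2 = +1.
(a,b)_3: α=0, u≡2; β=-2, v≡1 (mod 3); (2|3)=-1, (1|3)=+1; sign (−1)^0·-1^-2·+1^0 = +1.
(a,b)_7: α=0, u≡2; β=-2, v≡1 (mod 7); (2|7)=+1, (1|7)=+1; sign (−1)^0·+1^-2·+1^0 = +1.
(a,b)_5: α=2, u≡3; β=2, v≡2 (mod 5); (3|5)=-1, (2|5)=-1; sign (−1)^0·-1^2·-1^2 = +1.
(a,b)_2: α=1, β=8; u≡1, v≡1 (mod 8); ε(u)ε(v)=0·0, αω(v)=1·0, βω(u)=8·0; sum ≡ 0  ⇒  +1.
(a,b)_17: α=0, u≡3; β=1, v≡13 (mod 17); (3|17)=-1, (13|17)=+1; sign (−1)^0·-1^1·+1^0 = -1.
(a,b)_∞: sgn(-1102)=−, sgn(-5423)=−, so -1.
(-1102, -5423 / ℚ) ramifies at {17, ∞}: a division algebra.

[17, inf]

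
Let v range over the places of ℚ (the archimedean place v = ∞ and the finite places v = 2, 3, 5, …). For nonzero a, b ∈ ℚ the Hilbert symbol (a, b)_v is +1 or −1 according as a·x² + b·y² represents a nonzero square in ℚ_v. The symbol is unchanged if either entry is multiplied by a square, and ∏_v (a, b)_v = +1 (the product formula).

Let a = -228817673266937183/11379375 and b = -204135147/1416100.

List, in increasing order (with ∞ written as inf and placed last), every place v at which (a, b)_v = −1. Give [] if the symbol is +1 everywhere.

(a, b) ≡ (-3871938161, -1363) mod (ℚ^×)²; places V = {2, 3, 5, 7, 11, 13, 17, 19, 29, 31, 43, 47, 53, ∞}.
(a,b)_29: α=1, u≡18; β=1, v≡27 (mod 29); (18|29)=-1, (27|29)=-1; sign (−1)^0·-1^1·-1^1 = +1.
(a,b)_19: α=1, u≡2; β=0, v≡5 (mod 19); (2|19)=-1, (5|19)=+1; sign (−1)^0·-1^0·+1^1 = +1.
(a,b)_∞: sgn(-3871938161)=−, sgn(-1363)=−, so -1.
(a,b)_7: α=-1, u≡5; β=-2, v≡2 (mod 7); (5|7)=-1, (2|7)=+1; sign (−1)^0·-1^-2·+1^-1 = +1.
(a,b)_5: α=-4, u≡1; β=-2, v≡2 (mod 5); (1|5)=+1, (2|5)=-1; sign (−1)^0·+1^-2·-1^-4 = +1.
(a,b)_2: α=0, β=-2; u≡7, v≡5 (mod 8); ε(u)ε(v)=1·0, αω(v)=0·1, βω(u)=-2·0; sum ≡ 0  ⇒  +1.
(a,b)_53: α=1, u≡4; β=0, v≡42 (mod 53); (4|53)=+1, (42|53)=+1; sign (−1)^0·+1^0·+1^1 = +1.
(a,b)_17: α=-2, u≡11; β=-2, v≡5 (mod 17); (11|17)=-1, (5|17)=-1; sign (−1)^0·-1^-2·-1^-2 = +1.
(a,b)_43: α=4, u≡23; β=2, v≡17 (mod 43); (23|43)=+1, (17|43)=+1; sign (−1)^0·+1^2·+1^4 = +1.
(a,b)_3: α=-2, u≡1; β=4, v≡2 (mod 3); (1|3)=+1, (2|3)=-1; sign (−1)^0·+1^4·-1^-2 = +1.
(a,b)_13: α=1, u≡4; β=0, v≡7 (mod 13); (4|13)=+1, (7|13)=-1; sign (−1)^0·+1^0·-1^1 = -1.
(a,b)_11: α=2, u≡6; β=0, v≡1 (mod 11); (6|11)=-1, (1|11)=+1; sign (−1)^0·-1^0·+1^2 = +1.
(a,b)_31: α=1, u≡1; β=0, v≡19 (mod 31); (1|31)=+1, (19|31)=+1; sign (−1)^0·+1^0·+1^1 = +1.
(a,b)_47: α=1, u≡15; β=1, v≡36 (mod 47); (15|47)=-1, (36|47)=+1; sign (−1)^1·-1^1·+1^1 = +1.
|Ram(-3871938161, -1363)| = 2, even; anisotropic at {13, ∞}.

[13, inf]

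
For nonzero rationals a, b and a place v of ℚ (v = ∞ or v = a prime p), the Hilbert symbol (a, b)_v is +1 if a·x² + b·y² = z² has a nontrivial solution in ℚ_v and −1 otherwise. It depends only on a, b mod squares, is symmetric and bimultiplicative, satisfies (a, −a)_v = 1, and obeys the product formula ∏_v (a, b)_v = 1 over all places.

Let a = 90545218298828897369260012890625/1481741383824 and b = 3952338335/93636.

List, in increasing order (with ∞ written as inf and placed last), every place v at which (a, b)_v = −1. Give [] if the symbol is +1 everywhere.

[5, 37]

(a, b) ≡ (3065857, 4112735) mod (ℚ^×)²; places V = {2, 3, 5, 11, 13, 17, 31, 37, 41, 43, 47, ∞}.
(a,b)_3: α=-8, u≡1; β=-4, v≡2 (mod 3); (1|3)=+1, (2|3)=-1; sign (−1)^0·+1^-4·-1^-8 = +1.
(a,b)_5: α=8, u≡2; β=1, v≡2 (mod 5); (2|5)=-1, (2|5)=-1; sign (−1)^0·-1^1·-1^8 = -1.
(a,b)_∞: sgn(3065857)=+, sgn(4112735)=+, so +1.
(a,b)_43: α=3, u≡19; β=1, v≡25 (mod 43); (19|43)=-1, (25|43)=+1; sign (−1)^1·-1^1·+1^3 = +1.
(a,b)_2: α=-4, β=-2; u≡1, v≡7 (mod 8); ε(u)ε(v)=0·1, αω(v)=-4·0, βω(u)=-2·0; sum ≡ 0  ⇒  +1.
(a,b)_13: α=-2, u≡5; β=0, v≡1 (mod 13); (5|13)=-1, (1|13)=+1; sign (−1)^0·-1^0·+1^-2 = +1.
(a,b)_11: α=4, u≡3; β=1, v≡6 (mod 11); (3|11)=+1, (6|11)=-1; sign (−1)^0·+1^1·-1^4 = +1.
(a,b)_31: α=4, u≡14; β=2, v≡23 (mod 31); (14|31)=+1, (23|31)=-1; sign (−1)^0·+1^2·-1^4 = +1.
(a,b)_17: α=-4, u≡1; β=-2, v≡5 (mod 17); (1|17)=+1, (5|17)=-1; sign (−1)^0·+1^-2·-1^-4 = +1.
(a,b)_37: α=3, u≡18; β=1, v≡4 (mod 37); (18|37)=-1, (4|37)=+1; sign (−1)^0·-1^1·+1^3 = -1.
(a,b)_47: α=3, u≡25; β=1, v≡43 (mod 47); (25|47)=+1, (43|47)=-1; sign (−1)^1·+1^1·-1^3 = +1.
(a,b)_41: α=1, u≡34; β=0, v≡36 (mod 41); (34|41)=-1, (36|41)=+1; sign (−1)^0·-1^0·+1^1 = +1.
Ram(3065857, 4112735) = {5, 37}; no ℚ_5-point on the conic.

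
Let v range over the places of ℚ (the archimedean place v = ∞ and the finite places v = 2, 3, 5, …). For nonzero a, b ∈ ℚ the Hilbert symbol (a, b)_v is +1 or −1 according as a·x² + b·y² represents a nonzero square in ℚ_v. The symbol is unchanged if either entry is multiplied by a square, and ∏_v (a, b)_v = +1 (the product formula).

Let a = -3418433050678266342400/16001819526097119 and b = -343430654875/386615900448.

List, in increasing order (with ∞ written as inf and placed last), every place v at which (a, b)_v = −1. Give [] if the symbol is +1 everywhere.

Mod squares: a ≡ -10101, b ≡ -5510. Check v ∈ {∞, 2, 3, 5, 7, 11, 13, 19, 23, 29, 37, 59}.
v=13: a=13^-1·(≡3), b=13^0·(≡11) mod 13; (3|13)=+1, (11|13)=-1; (−1)^{-1·0·6}·(+1)^0·(-1)^-1 = -1.
v=59: a=59^-4·(≡8), b=59^-2·(≡12) mod 59; (8|59)=-1, (12|59)=+1; (−1)^{-4·-2·29}·(-1)^-2·(+1)^-4 = +1.
v=23: a=23^-4·(≡17), b=23^-2·(≡15) mod 23; (17|23)=-1, (15|23)=-1; (−1)^{-4·-2·11}·(-1)^-2·(-1)^-4 = +1.
v=2: v_2(a)=10, v_2(b)=-5; units ≡ 3, 5 (mod 8); ε·ε+αω+βω = 1·0+10·1+-5·1 ≡ 1  ⇒  (a,b)_2 = -1.
v=∞: -10101 < 0 and -5510 < 0  ⇒  (a,b)_∞ = -1.
v=5: a=5^2·(≡1), b=5^3·(≡2) mod 5; (1|5)=+1, (2|5)=-1; (−1)^{2·3·2}·(+1)^3·(-1)^2 = +1.
v=19: a=19^2·(≡11), b=19^1·(≡15) mod 19; (11|19)=+1, (15|19)=-1; (−1)^{2·1·9}·(+1)^1·(-1)^2 = +1.
v=3: a=3^-1·(≡2), b=3^-8·(≡1) mod 3; (2|3)=-1, (1|3)=+1; (−1)^{-1·-8·1}·(-1)^-8·(+1)^-1 = +1.
v=29: a=29^6·(≡20), b=29^3·(≡5) mod 29; (20|29)=+1, (5|29)=+1; (−1)^{6·3·14}·(+1)^3·(+1)^6 = +1.
v=11: a=11^-2·(≡2), b=11^2·(≡4) mod 11; (2|11)=-1, (4|11)=+1; (−1)^{-2·2·5}·(-1)^2·(+1)^-2 = +1.
v=7: a=7^5·(≡6), b=7^2·(≡3) mod 7; (6|7)=-1, (3|7)=-1; (−1)^{5·2·3}·(-1)^2·(-1)^5 = -1.
v=37: a=37^1·(≡32), b=37^0·(≡16) mod 37; (32|37)=-1, (16|37)=+1; (−1)^{1·0·18}·(-1)^0·(+1)^1 = +1.
|Ram(-10101, -5510)| = 4, even; anisotropic at {2, 7, 13, ∞}.

[2, 7, 13, inf]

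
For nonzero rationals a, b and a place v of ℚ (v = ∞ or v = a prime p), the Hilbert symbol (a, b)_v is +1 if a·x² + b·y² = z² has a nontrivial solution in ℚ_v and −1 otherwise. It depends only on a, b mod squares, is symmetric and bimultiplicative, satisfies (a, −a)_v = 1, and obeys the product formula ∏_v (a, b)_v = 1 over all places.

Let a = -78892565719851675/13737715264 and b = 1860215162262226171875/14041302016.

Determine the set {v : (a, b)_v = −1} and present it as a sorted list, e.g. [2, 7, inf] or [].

[3, 11]

Mod squares: a ≡ -627, b ≡ 11. Check v ∈ {∞, 2, 3, 5, 7, 11, 13, 17, 19, 23, 31, 43}.
v=∞: -627 < 0 and 11 > 0  ⇒  (a,b)_∞ = +1.
v=43: a=43^2·(≡22), b=43^4·(≡23) mod 43; (22|43)=-1, (23|43)=+1; (−1)^{2·4·21}·(-1)^4·(+1)^2 = +1.
v=7: a=7^-4·(≡5), b=7^-2·(≡1) mod 7; (5|7)=-1, (1|7)=+1; (−1)^{-4·-2·3}·(-1)^-2·(+1)^-4 = +1.
v=5: a=5^2·(≡2), b=5^8·(≡4) mod 5; (2|5)=-1, (4|5)=+1; (−1)^{2·8·2}·(-1)^8·(+1)^2 = +1.
v=19: a=19^1·(≡1), b=19^0·(≡9) mod 19; (1|19)=+1, (9|19)=+1; (−1)^{1·0·9}·(+1)^0·(+1)^1 = +1.
v=31: a=31^2·(≡27), b=31^2·(≡29) mod 31; (27|31)=-1, (29|31)=-1; (−1)^{2·2·15}·(-1)^2·(-1)^2 = +1.
v=11: a=11^3·(≡1), b=11^5·(≡9) mod 11; (1|11)=+1, (9|11)=+1; (−1)^{3·5·5}·(+1)^5·(+1)^3 = -1.
v=2: v_2(a)=-6, v_2(b)=-10; units ≡ 5, 3 (mod 8); ε·ε+αω+βω = 0·1+-6·1+-10·1 ≡ 0  ⇒  (a,b)_2 = +1.
v=3: a=3^5·(≡1), b=3^2·(≡2) mod 3; (1|3)=+1, (2|3)=-1; (−1)^{5·2·1}·(+1)^2·(-1)^5 = -1.
v=23: a=23^-2·(≡22), b=23^-4·(≡19) mod 23; (22|23)=-1, (19|23)=-1; (−1)^{-2·-4·11}·(-1)^-4·(-1)^-2 = +1.
v=17: a=17^2·(≡8), b=17^0·(≡14) mod 17; (8|17)=+1, (14|17)=-1; (−1)^{2·0·8}·(+1)^0·(-1)^2 = +1.
v=13: a=13^-2·(≡4), b=13^0·(≡5) mod 13; (4|13)=+1, (5|13)=-1; (−1)^{-2·0·6}·(+1)^0·(-1)^-2 = +1.
(-627, 11 / ℚ) ramifies at {3, 11}: a division algebra.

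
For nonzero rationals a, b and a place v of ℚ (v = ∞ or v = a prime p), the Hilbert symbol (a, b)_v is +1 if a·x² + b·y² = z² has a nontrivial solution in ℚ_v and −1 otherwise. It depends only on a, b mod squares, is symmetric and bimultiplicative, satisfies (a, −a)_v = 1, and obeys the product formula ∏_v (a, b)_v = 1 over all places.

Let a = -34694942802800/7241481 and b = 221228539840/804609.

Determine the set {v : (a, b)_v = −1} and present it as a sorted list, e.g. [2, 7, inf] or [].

Mod squares: a ≡ -47, b ≡ 1615. Check v ∈ {∞, 2, 3, 5, 7, 11, 13, 17, 19, 23, 47}.
v=13: a=13^-2·(≡6), b=13^-2·(≡3) mod 13; (6|13)=-1, (3|13)=+1; (−1)^{-2·-2·6}·(-1)^-2·(+1)^-2 = +1.
v=19: a=19^4·(≡2), b=19^3·(≡17) mod 19; (2|19)=-1, (17|19)=+1; (−1)^{4·3·9}·(-1)^3·(+1)^4 = -1.
v=2: v_2(a)=4, v_2(b)=6; units ≡ 1, 7 (mod 8); ε·ε+αω+βω = 0·1+4·0+6·0 ≡ 0  ⇒  (a,b)_2 = +1.
v=11: a=11^0·(≡10), b=11^2·(≡5) mod 11; (10|11)=-1, (5|11)=+1; (−1)^{0·2·5}·(-1)^2·(+1)^0 = +1.
v=23: a=23^-2·(≡7), b=23^-2·(≡15) mod 23; (7|23)=-1, (15|23)=-1; (−1)^{-2·-2·11}·(-1)^-2·(-1)^-2 = +1.
v=47: a=47^1·(≡39), b=47^0·(≡4) mod 47; (39|47)=-1, (4|47)=+1; (−1)^{1·0·23}·(-1)^0·(+1)^1 = +1.
v=17: a=17^2·(≡9), b=17^1·(≡6) mod 17; (9|17)=+1, (6|17)=-1; (−1)^{2·1·8}·(+1)^1·(-1)^2 = +1.
v=5: a=5^2·(≡3), b=5^1·(≡2) mod 5; (3|5)=-1, (2|5)=-1; (−1)^{2·1·2}·(-1)^1·(-1)^2 = -1.
v=3: a=3^-4·(≡1), b=3^-2·(≡1) mod 3; (1|3)=+1, (1|3)=+1; (−1)^{-4·-2·1}·(+1)^-2·(+1)^-4 = +1.
v=7: a=7^2·(≡4), b=7^2·(≡5) mod 7; (4|7)=+1, (5|7)=-1; (−1)^{2·2·3}·(+1)^2·(-1)^2 = +1.
v=∞: -47 < 0 and 1615 > 0  ⇒  (a,b)_∞ = +1.
(-47, 1615 / ℚ) ramifies at {5, 19}: a division algebra.

[5, 19]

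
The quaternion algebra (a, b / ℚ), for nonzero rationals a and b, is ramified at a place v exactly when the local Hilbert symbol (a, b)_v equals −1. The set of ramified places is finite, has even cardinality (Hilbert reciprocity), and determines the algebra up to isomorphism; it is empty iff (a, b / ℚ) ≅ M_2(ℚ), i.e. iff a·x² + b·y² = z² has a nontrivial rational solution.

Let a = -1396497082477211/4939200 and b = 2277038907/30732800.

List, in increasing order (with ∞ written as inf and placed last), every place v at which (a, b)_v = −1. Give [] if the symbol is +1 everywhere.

Mod squares: a ≡ -77, b ≡ 8294. Check v ∈ {∞, 2, 3, 5, 7, 11, 13, 19, 29}.
v=19: a=19^2·(≡13), b=19^2·(≡13) mod 19; (13|19)=-1, (13|19)=-1; (−1)^{2·2·9}·(-1)^2·(-1)^2 = +1.
v=29: a=29^2·(≡17), b=29^1·(≡6) mod 29; (17|29)=-1, (6|29)=+1; (−1)^{2·1·14}·(-1)^1·(+1)^2 = -1.
v=2: v_2(a)=-6, v_2(b)=-9; units ≡ 3, 3 (mod 8); ε·ε+αω+βω = 1·1+-6·1+-9·1 ≡ 0  ⇒  (a,b)_2 = +1.
v=5: a=5^-2·(≡3), b=5^-2·(≡1) mod 5; (3|5)=-1, (1|5)=+1; (−1)^{-2·-2·2}·(-1)^-2·(+1)^-2 = +1.
v=7: a=7^-3·(≡6), b=7^-4·(≡6) mod 7; (6|7)=-1, (6|7)=-1; (−1)^{-3·-4·3}·(-1)^-4·(-1)^-3 = -1.
v=11: a=11^5·(≡3), b=11^1·(≡7) mod 11; (3|11)=+1, (7|11)=-1; (−1)^{5·1·5}·(+1)^1·(-1)^5 = +1.
v=3: a=3^-2·(≡1), b=3^2·(≡2) mod 3; (1|3)=+1, (2|3)=-1; (−1)^{-2·2·1}·(+1)^2·(-1)^-2 = +1.
v=13: a=13^4·(≡12), b=13^3·(≡12) mod 13; (12|13)=+1, (12|13)=+1; (−1)^{4·3·6}·(+1)^3·(+1)^4 = +1.
v=∞: -77 < 0 and 8294 > 0  ⇒  (a,b)_∞ = +1.
|Ram(-77, 8294)| = 2, even; anisotropic at {7, 29}.

[7, 29]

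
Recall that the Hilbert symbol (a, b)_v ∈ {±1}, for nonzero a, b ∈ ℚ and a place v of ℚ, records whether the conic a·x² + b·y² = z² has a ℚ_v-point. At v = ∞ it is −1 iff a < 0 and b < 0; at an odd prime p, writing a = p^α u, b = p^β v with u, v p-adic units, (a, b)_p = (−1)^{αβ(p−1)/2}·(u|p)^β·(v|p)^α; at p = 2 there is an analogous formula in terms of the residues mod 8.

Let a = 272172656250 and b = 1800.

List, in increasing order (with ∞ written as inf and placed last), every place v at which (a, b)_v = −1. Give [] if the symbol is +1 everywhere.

Mod squares: a ≡ 8602, b ≡ 2. Check v ∈ {∞, 2, 3, 5, 11, 17, 23}.
v=11: a=11^1·(≡5), b=11^0·(≡7) mod 11; (5|11)=+1, (7|11)=-1; (−1)^{1·0·5}·(+1)^0·(-1)^1 = -1.
v=∞: 8602 > 0 and 2 > 0  ⇒  (a,b)_∞ = +1.
v=17: a=17^1·(≡1), b=17^0·(≡15) mod 17; (1|17)=+1, (15|17)=+1; (−1)^{1·0·8}·(+1)^0·(+1)^1 = +1.
v=5: a=5^8·(≡2), b=5^2·(≡2) mod 5; (2|5)=-1, (2|5)=-1; (−1)^{8·2·2}·(-1)^2·(-1)^8 = +1.
v=3: a=3^4·(≡1), b=3^2·(≡2) mod 3; (1|3)=+1, (2|3)=-1; (−1)^{4·2·1}·(+1)^2·(-1)^4 = +1.
v=2: v_2(a)=1, v_2(b)=3; units ≡ 5, 1 (mod 8); ε·ε+αω+βω = 0·0+1·0+3·1 ≡ 1  ⇒  (a,b)_2 = -1.
v=23: a=23^1·(≡2), b=23^0·(≡6) mod 23; (2|23)=+1, (6|23)=+1; (−1)^{1·0·11}·(+1)^0·(+1)^1 = +1.
(8602, 2 / ℚ) ramifies at {2, 11}: a division algebra.

[2, 11]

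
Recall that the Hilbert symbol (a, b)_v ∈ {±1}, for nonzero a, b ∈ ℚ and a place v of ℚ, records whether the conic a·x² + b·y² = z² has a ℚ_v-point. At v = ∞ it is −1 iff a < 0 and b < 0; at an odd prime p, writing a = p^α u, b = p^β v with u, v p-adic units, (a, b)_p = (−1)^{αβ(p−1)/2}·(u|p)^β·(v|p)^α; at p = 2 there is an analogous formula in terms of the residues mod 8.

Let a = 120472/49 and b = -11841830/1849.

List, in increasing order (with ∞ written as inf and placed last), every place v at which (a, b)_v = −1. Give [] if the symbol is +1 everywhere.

(a, b) ≡ (22, -1430) mod (ℚ^×)²; places V = {2, 5, 7, 11, 13, 37, 43, ∞}.
(a,b)_5: α=0, u≡3; β=1, v≡1 (mod 5); (3|5)=-1, (1|5)=+1; sign (−1)^0·-1^1·+1^0 = -1.
(a,b)_13: α=0, u≡4; β=3, v≡6 (mod 13); (4|13)=+1, (6|13)=-1; sign (−1)^0·+1^3·-1^0 = +1.
(a,b)_7: α=-2, u≡2; β=2, v≡5 (mod 7); (2|7)=+1, (5|7)=-1; sign (−1)^0·+1^2·-1^-2 = +1.
(a,b)_2: α=3, β=1; u≡3, v≡5 (mod 8); ε(u)ε(v)=1·0, αω(v)=3·1, βω(u)=1·1; sum ≡ 0  ⇒  +1.
(a,b)_43: α=0, u≡12; β=-2, v≡26 (mod 43); (12|43)=-1, (26|43)=-1; sign (−1)^0·-1^-2·-1^0 = +1.
(a,b)_37: α=2, u≡32; β=0, v≡17 (mod 37); (32|37)=-1, (17|37)=-1; sign (−1)^0·-1^0·-1^2 = +1.
(a,b)_11: α=1, u≡8; β=1, v≡7 (mod 11); (8|11)=-1, (7|11)=-1; sign (−1)^1·-1^1·-1^1 = -1.
(a,b)_∞: sgn(22)=+, sgn(-1430)=−, so +1.
Ram(22, -1430) = {5, 11}; no ℚ_5-point on the conic.

[5, 11]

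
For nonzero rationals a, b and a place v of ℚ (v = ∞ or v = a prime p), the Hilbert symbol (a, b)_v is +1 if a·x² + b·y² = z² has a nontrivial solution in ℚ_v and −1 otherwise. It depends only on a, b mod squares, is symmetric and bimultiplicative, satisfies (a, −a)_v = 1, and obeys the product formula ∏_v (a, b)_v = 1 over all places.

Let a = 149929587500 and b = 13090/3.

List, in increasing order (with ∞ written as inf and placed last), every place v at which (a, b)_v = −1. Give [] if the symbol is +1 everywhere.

(a, b) ≡ (35, 39270) mod (ℚ^×)²; places V = {2, 3, 5, 7, 11, 17, ∞}.
(a,b)_∞: sgn(35)=+, sgn(39270)=+, so +1.
(a,b)_7: α=3, u≡6; β=1, v≡5 (mod 7); (6|7)=-1, (5|7)=-1; sign (−1)^1·-1^1·-1^3 = -1.
(a,b)_17: α=2, u≡13; β=1, v≡13 (mod 17); (13|17)=+1, (13|17)=+1; sign (−1)^0·+1^1·+1^2 = +1.
(a,b)_2: α=2, β=1; u≡3, v≡3 (mod 8); ε(u)ε(v)=1·1, αω(v)=2·1, βω(u)=1·1; sum ≡ 0  ⇒  +1.
(a,b)_3: α=0, u≡2; β=-1, v≡1 (mod 3); (2|3)=-1, (1|3)=+1; sign (−1)^0·-1^-1·+1^0 = -1.
(a,b)_5: α=5, u≡3; β=1, v≡1 (mod 5); (3|5)=-1, (1|5)=+1; sign (−1)^0·-1^1·+1^5 = -1.
(a,b)_11: α=2, u≡2; β=1, v≡8 (mod 11); (2|11)=-1, (8|11)=-1; sign (−1)^0·-1^1·-1^2 = -1.
|Ram(35, 39270)| = 4, even; anisotropic at {3, 5, 7, 11}.

[3, 5, 7, 11]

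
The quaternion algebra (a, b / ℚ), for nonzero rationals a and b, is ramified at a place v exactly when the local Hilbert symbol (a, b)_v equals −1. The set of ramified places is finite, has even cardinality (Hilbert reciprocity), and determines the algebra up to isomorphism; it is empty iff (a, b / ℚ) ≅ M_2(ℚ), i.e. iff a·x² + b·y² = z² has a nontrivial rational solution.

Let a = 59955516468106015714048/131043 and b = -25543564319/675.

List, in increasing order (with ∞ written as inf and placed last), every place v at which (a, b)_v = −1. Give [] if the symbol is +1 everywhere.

[3, 7, 13, 23]

(a, b) ≡ (15249, -357) mod (ℚ^×)²; places V = {2, 3, 5, 7, 11, 13, 17, 19, 23, ∞}.
(a,b)_2: α=8, β=0; u≡1, v≡3 (mod 8); ε(u)ε(v)=0·1, αω(v)=8·1, βω(u)=0·0; sum ≡ 0  ⇒  +1.
(a,b)_7: α=8, u≡5; β=5, v≡3 (mod 7); (5|7)=-1, (3|7)=-1; sign (−1)^0·-1^5·-1^8 = -1.
(a,b)_23: α=5, u≡20; β=2, v≡10 (mod 23); (20|23)=-1, (10|23)=-1; sign (−1)^0·-1^2·-1^5 = -1.
(a,b)_19: α=-2, u≡17; β=0, v≡17 (mod 19); (17|19)=+1, (17|19)=+1; sign (−1)^0·+1^0·+1^-2 = +1.
(a,b)_17: α=1, u≡4; β=1, v≡16 (mod 17); (4|17)=+1, (16|17)=+1; sign (−1)^0·+1^1·+1^1 = +1.
(a,b)_11: α=-2, u≡5; β=0, v≡6 (mod 11); (5|11)=+1, (6|11)=-1; sign (−1)^0·+1^0·-1^-2 = +1.
(a,b)_13: α=5, u≡1; β=2, v≡6 (mod 13); (1|13)=+1, (6|13)=-1; sign (−1)^0·+1^2·-1^5 = -1.
(a,b)_3: α=-1, u≡1; β=-3, v≡1 (mod 3); (1|3)=+1, (1|3)=+1; sign (−1)^1·+1^-3·+1^-1 = -1.
(a,b)_5: α=0, u≡1; β=-2, v≡3 (mod 5); (1|5)=+1, (3|5)=-1; sign (−1)^0·+1^-2·-1^0 = +1.
(a,b)_∞: sgn(15249)=+, sgn(-357)=−, so +1.
(15249, -357 / ℚ) ramifies at {3, 7, 13, 23}: a division algebra.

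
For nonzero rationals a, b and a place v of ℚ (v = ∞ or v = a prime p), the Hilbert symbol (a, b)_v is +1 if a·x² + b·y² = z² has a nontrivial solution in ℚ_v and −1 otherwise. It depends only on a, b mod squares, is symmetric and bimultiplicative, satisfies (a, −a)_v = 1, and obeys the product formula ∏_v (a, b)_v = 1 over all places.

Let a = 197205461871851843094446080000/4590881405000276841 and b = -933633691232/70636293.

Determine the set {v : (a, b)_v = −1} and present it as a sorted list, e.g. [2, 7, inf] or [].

[2, 13]

(a, b) ≡ (187, -3972254) mod (ℚ^×)²; places V = {2, 3, 5, 7, 11, 13, 17, 19, 23, 37, 43, ∞}.
(a,b)_23: α=2, u≡6; β=2, v≡15 (mod 23); (6|23)=+1, (15|23)=-1; sign (−1)^0·+1^2·-1^2 = +1.
(a,b)_11: α=3, u≡6; β=1, v≡4 (mod 11); (6|11)=-1, (4|11)=+1; sign (−1)^1·-1^1·+1^3 = +1.
(a,b)_19: α=6, u≡5; β=3, v≡13 (mod 19); (5|19)=+1, (13|19)=-1; sign (−1)^0·+1^3·-1^6 = +1.
(a,b)_7: α=-6, u≡5; β=-2, v≡2 (mod 7); (5|7)=-1, (2|7)=+1; sign (−1)^0·-1^-2·+1^-6 = +1.
(a,b)_3: α=-6, u≡1; β=-4, v≡1 (mod 3); (1|3)=+1, (1|3)=+1; sign (−1)^0·+1^-4·+1^-6 = +1.
(a,b)_2: α=20, β=5; u≡3, v≡1 (mod 8); ε(u)ε(v)=1·0, αω(v)=20·0, βω(u)=5·1; sum ≡ 1  ⇒  -1.
(a,b)_13: α=-4, u≡11; β=-1, v≡6 (mod 13); (11|13)=-1, (6|13)=-1; sign (−1)^0·-1^-1·-1^-4 = -1.
(a,b)_43: α=2, u≡11; β=1, v≡5 (mod 43); (11|43)=+1, (5|43)=-1; sign (−1)^0·+1^1·-1^2 = +1.
(a,b)_17: α=3, u≡7; β=1, v≡6 (mod 17); (7|17)=-1, (6|17)=-1; sign (−1)^0·-1^1·-1^3 = +1.
(a,b)_5: α=4, u≡3; β=0, v≡1 (mod 5); (3|5)=-1, (1|5)=+1; sign (−1)^0·-1^0·+1^4 = +1.
(a,b)_∞: sgn(187)=+, sgn(-3972254)=−, so +1.
(a,b)_37: α=-4, u≡18; β=-2, v≡17 (mod 37); (18|37)=-1, (17|37)=-1; sign (−1)^0·-1^-2·-1^-4 = +1.
|Ram(187, -3972254)| = 2, even; anisotropic at {2, 13}.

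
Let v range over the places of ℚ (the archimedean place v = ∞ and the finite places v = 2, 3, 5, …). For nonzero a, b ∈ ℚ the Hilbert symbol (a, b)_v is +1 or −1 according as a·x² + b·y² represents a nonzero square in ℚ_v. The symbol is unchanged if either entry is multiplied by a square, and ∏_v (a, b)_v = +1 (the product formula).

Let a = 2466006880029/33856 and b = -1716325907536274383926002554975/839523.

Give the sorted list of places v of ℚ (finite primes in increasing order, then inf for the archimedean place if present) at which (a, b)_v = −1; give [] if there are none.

[3, 17, 19, 29, 41, 47]

Mod squares: a ≡ 1152141, b ≡ -543837. Check v ∈ {∞, 2, 3, 5, 7, 11, 17, 19, 23, 29, 41, 47}.
v=11: a=11^2·(≡5), b=11^4·(≡5) mod 11; (5|11)=+1, (5|11)=+1; (−1)^{2·4·5}·(+1)^4·(+1)^2 = +1.
v=41: a=41^1·(≡33), b=41^4·(≡38) mod 41; (33|41)=+1, (38|41)=-1; (−1)^{1·4·20}·(+1)^4·(-1)^1 = -1.
v=23: a=23^-2·(≡9), b=23^-4·(≡19) mod 23; (9|23)=+1, (19|23)=-1; (−1)^{-2·-4·11}·(+1)^-4·(-1)^-2 = +1.
v=∞: 1152141 > 0 and -543837 < 0  ⇒  (a,b)_∞ = +1.
v=47: a=47^0·(≡44), b=47^1·(≡30) mod 47; (44|47)=-1, (30|47)=-1; (−1)^{0·1·23}·(-1)^1·(-1)^0 = -1.
v=19: a=19^3·(≡14), b=19^5·(≡18) mod 19; (14|19)=-1, (18|19)=-1; (−1)^{3·5·9}·(-1)^5·(-1)^3 = -1.
v=3: a=3^1·(≡2), b=3^-1·(≡2) mod 3; (2|3)=-1, (2|3)=-1; (−1)^{1·-1·1}·(-1)^-1·(-1)^1 = -1.
v=2: v_2(a)=-6, v_2(b)=0; units ≡ 5, 3 (mod 8); ε·ε+αω+βω = 0·1+-6·1+0·1 ≡ 0  ⇒  (a,b)_2 = +1.
v=7: a=7^2·(≡1), b=7^1·(≡1) mod 7; (1|7)=+1, (1|7)=+1; (−1)^{2·1·3}·(+1)^1·(+1)^2 = +1.
v=5: a=5^0·(≡4), b=5^2·(≡2) mod 5; (4|5)=+1, (2|5)=-1; (−1)^{0·2·2}·(+1)^2·(-1)^0 = +1.
v=29: a=29^1·(≡16), b=29^3·(≡2) mod 29; (16|29)=+1, (2|29)=-1; (−1)^{1·3·14}·(+1)^3·(-1)^1 = -1.
v=17: a=17^1·(≡5), b=17^4·(≡14) mod 17; (5|17)=-1, (14|17)=-1; (−1)^{1·4·8}·(-1)^4·(-1)^1 = -1.
(1152141, -543837 / ℚ) ramifies at {3, 17, 19, 29, 41, 47}: a division algebra.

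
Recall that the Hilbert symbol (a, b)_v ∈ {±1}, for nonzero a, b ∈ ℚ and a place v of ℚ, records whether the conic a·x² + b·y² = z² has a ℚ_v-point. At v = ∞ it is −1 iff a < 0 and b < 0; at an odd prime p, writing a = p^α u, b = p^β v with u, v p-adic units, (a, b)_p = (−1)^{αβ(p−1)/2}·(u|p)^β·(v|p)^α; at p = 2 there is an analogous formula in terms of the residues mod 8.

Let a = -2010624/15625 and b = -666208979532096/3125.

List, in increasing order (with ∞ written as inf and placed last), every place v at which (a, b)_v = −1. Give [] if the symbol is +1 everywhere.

Mod squares: a ≡ -7854, b ≡ -2145. Check v ∈ {∞, 2, 3, 5, 7, 11, 13, 17}.
v=7: a=7^1·(≡6), b=7^4·(≡4) mod 7; (6|7)=-1, (4|7)=+1; (−1)^{1·4·3}·(-1)^4·(+1)^1 = +1.
v=3: a=3^1·(≡1), b=3^1·(≡2) mod 3; (1|3)=+1, (2|3)=-1; (−1)^{1·1·1}·(+1)^1·(-1)^1 = +1.
v=11: a=11^1·(≡5), b=11^3·(≡5) mod 11; (5|11)=+1, (5|11)=+1; (−1)^{1·3·5}·(+1)^3·(+1)^1 = -1.
v=2: v_2(a)=9, v_2(b)=6; units ≡ 1, 7 (mod 8); ε·ε+αω+βω = 0·1+9·0+6·0 ≡ 0  ⇒  (a,b)_2 = +1.
v=13: a=13^0·(≡5), b=13^1·(≡9) mod 13; (5|13)=-1, (9|13)=+1; (−1)^{0·1·6}·(-1)^1·(+1)^0 = -1.
v=∞: -7854 < 0 and -2145 < 0  ⇒  (a,b)_∞ = -1.
v=5: a=5^-6·(≡1), b=5^-5·(≡4) mod 5; (1|5)=+1, (4|5)=+1; (−1)^{-6·-5·2}·(+1)^-5·(+1)^-6 = +1.
v=17: a=17^1·(≡7), b=17^4·(≡14) mod 17; (7|17)=-1, (14|17)=-1; (−1)^{1·4·8}·(-1)^4·(-1)^1 = -1.
|Ram(-7854, -2145)| = 4, even; anisotropic at {11, 13, 17, ∞}.

[11, 13, 17, inf]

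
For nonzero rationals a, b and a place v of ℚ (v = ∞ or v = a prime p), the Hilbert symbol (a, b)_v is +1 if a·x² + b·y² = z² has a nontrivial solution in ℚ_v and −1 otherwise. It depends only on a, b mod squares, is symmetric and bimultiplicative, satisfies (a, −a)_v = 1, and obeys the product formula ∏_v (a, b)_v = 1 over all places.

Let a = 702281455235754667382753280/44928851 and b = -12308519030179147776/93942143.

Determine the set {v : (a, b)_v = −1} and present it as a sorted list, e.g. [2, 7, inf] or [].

(a, b) ≡ (10230, -253) mod (ℚ^×)²; places V = {2, 3, 5, 7, 11, 13, 23, 31, 43, 47, 53, ∞}.
(a,b)_47: α=-2, u≡5; β=-2, v≡20 (mod 47); (5|47)=-1, (20|47)=-1; sign (−1)^0·-1^-2·-1^-2 = +1.
(a,b)_2: α=11, β=12; u≡3, v≡3 (mod 8); ε(u)ε(v)=1·1, αω(v)=11·1, βω(u)=12·1; sum ≡ 0  ⇒  +1.
(a,b)_11: α=-1, u≡6; β=1, v≡8 (mod 11); (6|11)=-1, (8|11)=-1; sign (−1)^1·-1^1·-1^-1 = -1.
(a,b)_23: α=0, u≡13; β=-1, v≡3 (mod 23); (13|23)=+1, (3|23)=+1; sign (−1)^0·+1^-1·+1^0 = +1.
(a,b)_31: α=7, u≡18; β=4, v≡21 (mod 31); (18|31)=+1, (21|31)=-1; sign (−1)^0·+1^4·-1^7 = -1.
(a,b)_43: α=-2, u≡34; β=-2, v≡32 (mod 43); (34|43)=-1, (32|43)=-1; sign (−1)^0·-1^-2·-1^-2 = +1.
(a,b)_∞: sgn(10230)=+, sgn(-253)=−, so +1.
(a,b)_13: α=2, u≡12; β=2, v≡2 (mod 13); (12|13)=+1, (2|13)=-1; sign (−1)^0·+1^2·-1^2 = +1.
(a,b)_53: α=2, u≡17; β=0, v≡8 (mod 53); (17|53)=+1, (8|53)=-1; sign (−1)^0·+1^0·-1^2 = +1.
(a,b)_3: α=7, u≡2; β=6, v≡2 (mod 3); (2|3)=-1, (2|3)=-1; sign (−1)^0·-1^6·-1^7 = -1.
(a,b)_7: α=4, u≡5; β=4, v≡5 (mod 7); (5|7)=-1, (5|7)=-1; sign (−1)^0·-1^4·-1^4 = +1.
(a,b)_5: α=1, u≡1; β=0, v≡3 (mod 5); (1|5)=+1, (3|5)=-1; sign (−1)^0·+1^0·-1^1 = -1.
(10230, -253 / ℚ) ramifies at {3, 5, 11, 31}: a division algebra.

[3, 5, 11, 31]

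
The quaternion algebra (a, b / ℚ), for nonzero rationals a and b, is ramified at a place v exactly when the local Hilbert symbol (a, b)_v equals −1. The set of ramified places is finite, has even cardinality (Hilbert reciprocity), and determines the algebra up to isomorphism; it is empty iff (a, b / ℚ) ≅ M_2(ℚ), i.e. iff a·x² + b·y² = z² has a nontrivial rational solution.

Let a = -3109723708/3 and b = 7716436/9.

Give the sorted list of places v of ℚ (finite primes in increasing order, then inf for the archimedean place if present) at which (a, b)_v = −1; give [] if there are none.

[7, 43]

(a, b) ≡ (-13800549, 1929109) mod (ℚ^×)²; places V = {2, 3, 7, 13, 17, 29, 31, 43, ∞}.
(a,b)_17: α=1, u≡2; β=1, v≡16 (mod 17); (2|17)=+1, (16|17)=+1; sign (−1)^0·+1^1·+1^1 = +1.
(a,b)_3: α=-1, u≡2; β=-2, v≡1 (mod 3); (2|3)=-1, (1|3)=+1; sign (−1)^0·-1^-2·+1^-1 = +1.
(a,b)_31: α=1, u≡23; β=0, v≡1 (mod 31); (23|31)=-1, (1|31)=+1; sign (−1)^0·-1^0·+1^1 = +1.
(a,b)_∞: sgn(-13800549)=−, sgn(1929109)=+, so +1.
(a,b)_43: α=1, u≡31; β=1, v≡11 (mod 43); (31|43)=+1, (11|43)=+1; sign (−1)^1·+1^1·+1^1 = -1.
(a,b)_13: α=2, u≡9; β=1, v≡2 (mod 13); (9|13)=+1, (2|13)=-1; sign (−1)^0·+1^1·-1^2 = +1.
(a,b)_29: α=1, u≡9; β=1, v≡1 (mod 29); (9|29)=+1, (1|29)=+1; sign (−1)^0·+1^1·+1^1 = +1.
(a,b)_7: α=1, u≡2; β=1, v≡1 (mod 7); (2|7)=+1, (1|7)=+1; sign (−1)^1·+1^1·+1^1 = -1.
(a,b)_2: α=2, β=2; u≡3, v≡5 (mod 8); ε(u)ε(v)=1·0, αω(v)=2·1, βω(u)=2·1; sum ≡ 0  ⇒  +1.
Ram(-13800549, 1929109) = {7, 43}; no ℚ_7-point on the conic.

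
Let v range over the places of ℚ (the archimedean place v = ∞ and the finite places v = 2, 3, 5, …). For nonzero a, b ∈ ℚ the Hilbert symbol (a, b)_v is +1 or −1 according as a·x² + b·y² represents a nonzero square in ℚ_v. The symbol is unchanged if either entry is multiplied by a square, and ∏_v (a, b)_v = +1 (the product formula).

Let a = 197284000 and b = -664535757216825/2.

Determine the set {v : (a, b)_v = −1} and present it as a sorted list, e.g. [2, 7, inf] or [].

Mod squares: a ≡ 493210, b ≡ -53269346. Check v ∈ {∞, 2, 3, 5, 13, 29, 31, 37, 43, 53}.
v=5: a=5^3·(≡2), b=5^2·(≡1) mod 5; (2|5)=-1, (1|5)=+1; (−1)^{3·2·2}·(-1)^2·(+1)^3 = +1.
v=31: a=31^1·(≡10), b=31^1·(≡11) mod 31; (10|31)=+1, (11|31)=-1; (−1)^{1·1·15}·(+1)^1·(-1)^1 = +1.
v=53: a=53^0·(≡33), b=53^1·(≡25) mod 53; (33|53)=-1, (25|53)=+1; (−1)^{0·1·26}·(-1)^1·(+1)^0 = -1.
v=43: a=43^1·(≡29), b=43^1·(≡12) mod 43; (29|43)=-1, (12|43)=-1; (−1)^{1·1·21}·(-1)^1·(-1)^1 = -1.
v=2: v_2(a)=5, v_2(b)=-1; units ≡ 5, 7 (mod 8); ε·ε+αω+βω = 0·1+5·0+-1·1 ≡ 1  ⇒  (a,b)_2 = -1.
v=13: a=13^0·(≡4), b=13^1·(≡3) mod 13; (4|13)=+1, (3|13)=+1; (−1)^{0·1·6}·(+1)^1·(+1)^0 = +1.
v=3: a=3^0·(≡1), b=3^6·(≡1) mod 3; (1|3)=+1, (1|3)=+1; (−1)^{0·6·1}·(+1)^6·(+1)^0 = +1.
v=∞: 493210 > 0 and -53269346 < 0  ⇒  (a,b)_∞ = +1.
v=29: a=29^0·(≡16), b=29^1·(≡17) mod 29; (16|29)=+1, (17|29)=-1; (−1)^{0·1·14}·(+1)^1·(-1)^0 = +1.
v=37: a=37^1·(≡4), b=37^2·(≡8) mod 37; (4|37)=+1, (8|37)=-1; (−1)^{1·2·18}·(+1)^2·(-1)^1 = -1.
|Ram(493210, -53269346)| = 4, even; anisotropic at {2, 37, 43, 53}.

[2, 37, 43, 53]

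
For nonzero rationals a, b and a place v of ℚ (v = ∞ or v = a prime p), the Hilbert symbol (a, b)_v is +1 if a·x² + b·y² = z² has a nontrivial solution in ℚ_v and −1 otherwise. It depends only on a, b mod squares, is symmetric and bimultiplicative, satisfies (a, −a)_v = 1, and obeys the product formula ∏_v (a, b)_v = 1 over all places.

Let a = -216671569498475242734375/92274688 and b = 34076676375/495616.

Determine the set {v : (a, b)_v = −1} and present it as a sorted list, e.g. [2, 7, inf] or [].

[2, 3, 23, 31]

(a, b) ≡ (-88704330, 10695) mod (ℚ^×)²; places V = {2, 3, 5, 7, 11, 13, 17, 23, 29, 31, ∞}.
(a,b)_∞: sgn(-88704330)=−, sgn(10695)=+, so +1.
(a,b)_11: α=-1, u≡4; β=-2, v≡4 (mod 11); (4|11)=+1, (4|11)=+1; sign (−1)^0·+1^-2·+1^-1 = +1.
(a,b)_29: α=1, u≡4; β=0, v≡5 (mod 29); (4|29)=+1, (5|29)=+1; sign (−1)^0·+1^0·+1^1 = +1.
(a,b)_13: α=1, u≡9; β=0, v≡10 (mod 13); (9|13)=+1, (10|13)=+1; sign (−1)^0·+1^0·+1^1 = +1.
(a,b)_2: α=-23, β=-12; u≡3, v≡7 (mod 8); ε(u)ε(v)=1·1, αω(v)=-23·0, βω(u)=-12·1; sum ≡ 1  ⇒  -1.
(a,b)_17: α=4, u≡1; β=2, v≡8 (mod 17); (1|17)=+1, (8|17)=+1; sign (−1)^0·+1^2·+1^4 = +1.
(a,b)_7: α=0, u≡6; β=2, v≡6 (mod 7); (6|7)=-1, (6|7)=-1; sign (−1)^0·-1^2·-1^0 = +1.
(a,b)_3: α=5, u≡1; β=3, v≡1 (mod 3); (1|3)=+1, (1|3)=+1; sign (−1)^1·+1^3·+1^5 = -1.
(a,b)_23: α=3, u≡22; β=1, v≡5 (mod 23); (22|23)=-1, (5|23)=-1; sign (−1)^1·-1^1·-1^3 = -1.
(a,b)_5: α=7, u≡1; β=3, v≡1 (mod 5); (1|5)=+1, (1|5)=+1; sign (−1)^0·+1^3·+1^7 = +1.
(a,b)_31: α=3, u≡10; β=1, v≡16 (mod 31); (10|31)=+1, (16|31)=+1; sign (−1)^1·+1^1·+1^3 = -1.
(-88704330, 10695 / ℚ) ramifies at {2, 3, 23, 31}: a division algebra.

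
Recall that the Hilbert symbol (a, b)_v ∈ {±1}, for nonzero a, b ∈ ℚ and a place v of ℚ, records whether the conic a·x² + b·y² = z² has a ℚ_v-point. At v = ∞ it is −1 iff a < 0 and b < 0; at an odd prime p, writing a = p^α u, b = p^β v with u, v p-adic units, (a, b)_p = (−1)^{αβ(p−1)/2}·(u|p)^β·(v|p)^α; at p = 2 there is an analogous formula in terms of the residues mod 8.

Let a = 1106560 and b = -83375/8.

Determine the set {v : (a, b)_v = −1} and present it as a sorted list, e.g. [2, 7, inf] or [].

(a, b) ≡ (17290, -6670) mod (ℚ^×)²; places V = {2, 5, 7, 13, 19, 23, 29, ∞}.
(a,b)_13: α=1, u≡9; β=0, v≡9 (mod 13); (9|13)=+1, (9|13)=+1; sign (−1)^0·+1^0·+1^1 = +1.
(a,b)_29: α=0, u≡7; β=1, v≡14 (mod 29); (7|29)=+1, (14|29)=-1; sign (−1)^0·+1^1·-1^0 = +1.
(a,b)_19: α=1, u≡5; β=0, v≡2 (mod 19); (5|19)=+1, (2|19)=-1; sign (−1)^0·+1^0·-1^1 = -1.
(a,b)_2: α=7, β=-3; u≡5, v≡1 (mod 8); ε(u)ε(v)=0·0, αω(v)=7·0, βω(u)=-3·1; sum ≡ 1  ⇒  -1.
(a,b)_7: α=1, u≡6; β=0, v≡2 (mod 7); (6|7)=-1, (2|7)=+1; sign (−1)^0·-1^0·+1^1 = +1.
(a,b)_∞: sgn(17290)=+, sgn(-6670)=−, so +1.
(a,b)_5: α=1, u≡2; β=3, v≡1 (mod 5); (2|5)=-1, (1|5)=+1; sign (−1)^0·-1^3·+1^1 = -1.
(a,b)_23: α=0, u≡7; β=1, v≡4 (mod 23); (7|23)=-1, (4|23)=+1; sign (−1)^0·-1^1·+1^0 = -1.
|Ram(17290, -6670)| = 4, even; anisotropic at {2, 5, 19, 23}.

[2, 5, 19, 23]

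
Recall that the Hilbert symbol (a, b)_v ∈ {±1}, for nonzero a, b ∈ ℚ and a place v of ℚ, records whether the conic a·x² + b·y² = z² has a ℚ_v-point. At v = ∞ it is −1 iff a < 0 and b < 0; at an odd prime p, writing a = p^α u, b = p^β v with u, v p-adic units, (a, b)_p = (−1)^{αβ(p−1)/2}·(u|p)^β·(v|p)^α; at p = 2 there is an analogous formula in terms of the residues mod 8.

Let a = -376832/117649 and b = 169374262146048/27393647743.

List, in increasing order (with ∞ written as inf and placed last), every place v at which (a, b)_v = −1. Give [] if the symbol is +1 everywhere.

Mod squares: a ≡ -23, b ≡ 259. Check v ∈ {∞, 2, 3, 7, 11, 17, 19, 23, 37, 47}.
v=23: a=23^1·(≡21), b=23^2·(≡9) mod 23; (21|23)=-1, (9|23)=+1; (−1)^{1·2·11}·(-1)^2·(+1)^1 = +1.
v=7: a=7^-6·(≡6), b=7^-1·(≡2) mod 7; (6|7)=-1, (2|7)=+1; (−1)^{-6·-1·3}·(-1)^-1·(+1)^-6 = -1.
v=∞: -23 < 0 and 259 > 0  ⇒  (a,b)_∞ = +1.
v=2: v_2(a)=14, v_2(b)=10; units ≡ 1, 3 (mod 8); ε·ε+αω+βω = 0·1+14·1+10·0 ≡ 0  ⇒  (a,b)_2 = +1.
v=47: a=47^0·(≡37), b=47^-2·(≡6) mod 47; (37|47)=+1, (6|47)=+1; (−1)^{0·-2·23}·(+1)^-2·(+1)^0 = +1.
v=3: a=3^0·(≡1), b=3^4·(≡1) mod 3; (1|3)=+1, (1|3)=+1; (−1)^{0·4·1}·(+1)^4·(+1)^0 = +1.
v=19: a=19^0·(≡14), b=19^2·(≡2) mod 19; (14|19)=-1, (2|19)=-1; (−1)^{0·2·9}·(-1)^2·(-1)^0 = +1.
v=17: a=17^0·(≡14), b=17^2·(≡2) mod 17; (14|17)=-1, (2|17)=+1; (−1)^{0·2·8}·(-1)^2·(+1)^0 = +1.
v=11: a=11^0·(≡7), b=11^-6·(≡10) mod 11; (7|11)=-1, (10|11)=-1; (−1)^{0·-6·5}·(-1)^-6·(-1)^0 = +1.
v=37: a=37^0·(≡19), b=37^1·(≡16) mod 37; (19|37)=-1, (16|37)=+1; (−1)^{0·1·18}·(-1)^1·(+1)^0 = -1.
Ram(-23, 259) = {7, 37}; no ℚ_7-point on the conic.

[7, 37]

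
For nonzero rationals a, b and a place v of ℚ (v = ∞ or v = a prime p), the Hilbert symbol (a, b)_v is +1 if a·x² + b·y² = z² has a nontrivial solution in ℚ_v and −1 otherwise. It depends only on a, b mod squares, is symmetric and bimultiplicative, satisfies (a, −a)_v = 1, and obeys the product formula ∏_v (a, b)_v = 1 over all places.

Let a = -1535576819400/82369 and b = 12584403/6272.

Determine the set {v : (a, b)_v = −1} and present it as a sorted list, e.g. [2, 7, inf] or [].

[13, 37]

(a, b) ≡ (-16354, 310726) mod (ℚ^×)²; places V = {2, 3, 5, 7, 13, 17, 19, 37, 41, ∞}.
(a,b)_17: α=3, u≡10; β=1, v≡6 (mod 17); (10|17)=-1, (6|17)=-1; sign (−1)^0·-1^1·-1^3 = +1.
(a,b)_13: α=1, u≡10; β=1, v≡2 (mod 13); (10|13)=+1, (2|13)=-1; sign (−1)^0·+1^1·-1^1 = -1.
(a,b)_37: α=1, u≡31; β=1, v≡30 (mod 37); (31|37)=-1, (30|37)=+1; sign (−1)^0·-1^1·+1^1 = -1.
(a,b)_5: α=2, u≡1; β=0, v≡4 (mod 5); (1|5)=+1, (4|5)=+1; sign (−1)^0·+1^0·+1^2 = +1.
(a,b)_∞: sgn(-16354)=−, sgn(310726)=+, so +1.
(a,b)_3: α=2, u≡2; β=4, v≡1 (mod 3); (2|3)=-1, (1|3)=+1; sign (−1)^0·-1^4·+1^2 = +1.
(a,b)_2: α=3, β=-7; u≡7, v≡3 (mod 8); ε(u)ε(v)=1·1, αω(v)=3·1, βω(u)=-7·0; sum ≡ 0  ⇒  +1.
(a,b)_41: α=-2, u≡20; β=0, v≡14 (mod 41); (20|41)=+1, (14|41)=-1; sign (−1)^0·+1^0·-1^-2 = +1.
(a,b)_19: α=2, u≡16; β=1, v≡8 (mod 19); (16|19)=+1, (8|19)=-1; sign (−1)^0·+1^1·-1^2 = +1.
(a,b)_7: α=-2, u≡6; β=-2, v≡3 (mod 7); (6|7)=-1, (3|7)=-1; sign (−1)^0·-1^-2·-1^-2 = +1.
|Ram(-16354, 310726)| = 2, even; anisotropic at {13, 37}.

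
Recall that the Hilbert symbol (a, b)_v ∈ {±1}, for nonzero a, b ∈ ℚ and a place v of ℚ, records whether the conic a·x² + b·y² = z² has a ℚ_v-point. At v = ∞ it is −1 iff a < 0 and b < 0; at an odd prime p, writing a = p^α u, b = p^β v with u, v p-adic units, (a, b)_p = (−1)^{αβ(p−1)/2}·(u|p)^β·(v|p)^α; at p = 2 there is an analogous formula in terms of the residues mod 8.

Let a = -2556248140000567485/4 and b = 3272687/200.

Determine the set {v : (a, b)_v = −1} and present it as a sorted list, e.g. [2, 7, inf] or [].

Mod squares: a ≡ -43139965, b ≡ 54094. Check v ∈ {∞, 2, 3, 5, 11, 17, 29, 37, 43}.
v=∞: -43139965 < 0 and 54094 > 0  ⇒  (a,b)_∞ = +1.
v=11: a=11^1·(≡5), b=11^2·(≡10) mod 11; (5|11)=+1, (10|11)=-1; (−1)^{1·2·5}·(+1)^2·(-1)^1 = -1.
v=37: a=37^3·(≡34), b=37^1·(≡31) mod 37; (34|37)=+1, (31|37)=-1; (−1)^{3·1·18}·(+1)^1·(-1)^3 = -1.
v=3: a=3^4·(≡2), b=3^0·(≡1) mod 3; (2|3)=-1, (1|3)=+1; (−1)^{4·0·1}·(-1)^0·(+1)^4 = +1.
v=5: a=5^1·(≡2), b=5^-2·(≡4) mod 5; (2|5)=-1, (4|5)=+1; (−1)^{1·-2·2}·(-1)^-2·(+1)^1 = +1.
v=17: a=17^3·(≡9), b=17^1·(≡12) mod 17; (9|17)=+1, (12|17)=-1; (−1)^{3·1·8}·(+1)^1·(-1)^3 = -1.
v=29: a=29^1·(≡5), b=29^0·(≡7) mod 29; (5|29)=+1, (7|29)=+1; (−1)^{1·0·14}·(+1)^0·(+1)^1 = +1.
v=43: a=43^3·(≡31), b=43^1·(≡23) mod 43; (31|43)=+1, (23|43)=+1; (−1)^{3·1·21}·(+1)^1·(+1)^3 = -1.
v=2: v_2(a)=-2, v_2(b)=-3; units ≡ 3, 7 (mod 8); ε·ε+αω+βω = 1·1+-2·0+-3·1 ≡ 0  ⇒  (a,b)_2 = +1.
|Ram(-43139965, 54094)| = 4, even; anisotropic at {11, 17, 37, 43}.

[11, 17, 37, 43]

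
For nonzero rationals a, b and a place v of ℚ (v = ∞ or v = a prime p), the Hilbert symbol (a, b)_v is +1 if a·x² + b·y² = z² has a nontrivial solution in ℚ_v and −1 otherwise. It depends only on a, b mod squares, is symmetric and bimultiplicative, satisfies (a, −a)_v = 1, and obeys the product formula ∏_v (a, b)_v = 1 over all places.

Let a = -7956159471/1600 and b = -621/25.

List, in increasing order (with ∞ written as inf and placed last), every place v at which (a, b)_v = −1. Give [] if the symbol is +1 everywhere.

(a, b) ≡ (-39, -69) mod (ℚ^×)²; places V = {2, 3, 5, 13, 23, ∞}.
(a,b)_5: α=-2, u≡1; β=-2, v≡4 (mod 5); (1|5)=+1, (4|5)=+1; sign (−1)^0·+1^-2·+1^-2 = +1.
(a,b)_2: α=-6, β=0; u≡1, v≡3 (mod 8); ε(u)ε(v)=0·1, αω(v)=-6·1, βω(u)=0·0; sum ≡ 0  ⇒  +1.
(a,b)_13: α=1, u≡4; β=0, v≡10 (mod 13); (4|13)=+1, (10|13)=+1; sign (−1)^0·+1^0·+1^1 = +1.
(a,b)_3: α=7, u≡2; β=3, v≡1 (mod 3); (2|3)=-1, (1|3)=+1; sign (−1)^1·-1^3·+1^7 = +1.
(a,b)_23: α=4, u≡21; β=1, v≡21 (mod 23); (21|23)=-1, (21|23)=-1; sign (−1)^0·-1^1·-1^4 = -1.
(a,b)_∞: sgn(-39)=−, sgn(-69)=−, so -1.
(-39, -69 / ℚ) ramifies at {23, ∞}: a division algebra.

[23, inf]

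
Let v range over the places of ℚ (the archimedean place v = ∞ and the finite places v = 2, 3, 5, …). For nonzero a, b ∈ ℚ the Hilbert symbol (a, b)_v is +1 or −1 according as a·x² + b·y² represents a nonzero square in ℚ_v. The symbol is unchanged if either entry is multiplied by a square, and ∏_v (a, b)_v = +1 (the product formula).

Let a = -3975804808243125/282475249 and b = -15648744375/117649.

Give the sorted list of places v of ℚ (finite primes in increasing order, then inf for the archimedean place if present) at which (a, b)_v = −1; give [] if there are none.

Mod squares: a ≡ -429, b ≡ -309111. Check v ∈ {∞, 2, 3, 5, 7, 11, 13, 17, 19, 29}.
v=29: a=29^2·(≡28), b=29^1·(≡22) mod 29; (28|29)=+1, (22|29)=+1; (−1)^{2·1·14}·(+1)^1·(+1)^2 = +1.
v=7: a=7^-10·(≡3), b=7^-6·(≡2) mod 7; (3|7)=-1, (2|7)=+1; (−1)^{-10·-6·3}·(-1)^-6·(+1)^-10 = +1.
v=13: a=13^3·(≡2), b=13^0·(≡4) mod 13; (2|13)=-1, (4|13)=+1; (−1)^{3·0·6}·(-1)^0·(+1)^3 = +1.
v=5: a=5^4·(≡4), b=5^4·(≡1) mod 5; (4|5)=+1, (1|5)=+1; (−1)^{4·4·2}·(+1)^4·(+1)^4 = +1.
v=11: a=11^1·(≡1), b=11^1·(≡3) mod 11; (1|11)=+1, (3|11)=+1; (−1)^{1·1·5}·(+1)^1·(+1)^1 = -1.
v=17: a=17^2·(≡16), b=17^1·(≡3) mod 17; (16|17)=+1, (3|17)=-1; (−1)^{2·1·8}·(+1)^1·(-1)^2 = +1.
v=3: a=3^1·(≡1), b=3^5·(≡1) mod 3; (1|3)=+1, (1|3)=+1; (−1)^{1·5·1}·(+1)^5·(+1)^1 = -1.
v=∞: -429 < 0 and -309111 < 0  ⇒  (a,b)_∞ = -1.
v=2: v_2(a)=0, v_2(b)=0; units ≡ 3, 1 (mod 8); ε·ε+αω+βω = 1·0+0·0+0·1 ≡ 0  ⇒  (a,b)_2 = +1.
v=19: a=19^2·(≡10), b=19^1·(≡12) mod 19; (10|19)=-1, (12|19)=-1; (−1)^{2·1·9}·(-1)^1·(-1)^2 = -1.
|Ram(-429, -309111)| = 4, even; anisotropic at {3, 11, 19, ∞}.

[3, 11, 19, inf]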